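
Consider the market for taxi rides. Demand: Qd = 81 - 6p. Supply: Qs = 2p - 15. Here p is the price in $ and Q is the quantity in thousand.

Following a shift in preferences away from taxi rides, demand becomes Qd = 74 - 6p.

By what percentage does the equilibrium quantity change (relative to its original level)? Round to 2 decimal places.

-19.44

Initially, 81 - 6p = 2p - 15, so 96 = 8p and p = 12, Q = 9.
After the shift, demand is Qd = 74 - 6p and supply is Qs = 2p - 15.
Clearing the new market: 74 - 6p = 2p - 15, so p = 11.125 and Q = 7.25.
%ΔQ = (7.25 − 9) / 9 × 100 = -19.44%.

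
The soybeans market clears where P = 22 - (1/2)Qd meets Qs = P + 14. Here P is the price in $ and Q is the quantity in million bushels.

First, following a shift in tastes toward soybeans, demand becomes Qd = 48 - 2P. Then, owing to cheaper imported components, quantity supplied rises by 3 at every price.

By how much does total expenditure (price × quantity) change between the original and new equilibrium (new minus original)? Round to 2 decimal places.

Original equilibrium: 44 - 2P = P + 14 gives 30 = 3P, so P = 10 and Q = 24.
After the shift, demand is Qd = 48 - 2P and supply is Qs = P + 17.
Clearing the new market: 48 - 2P = P + 17, so P = 31/3 ≈ 10.3333 and Q = 82/3 ≈ 27.3333.
Expenditure moves from 10×24 = 240 to 10.3333×27.3333 = 282.4444; change = +42.44.

+42.44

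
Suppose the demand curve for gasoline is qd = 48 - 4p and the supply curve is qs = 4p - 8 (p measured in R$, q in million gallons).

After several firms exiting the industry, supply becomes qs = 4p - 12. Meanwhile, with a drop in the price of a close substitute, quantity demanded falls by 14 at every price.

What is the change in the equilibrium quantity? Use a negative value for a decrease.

Initially, 48 - 4p = 4p - 8, so 56 = 8p and p = 7, q = 20.
With the change applied: demand qd = 34 - 4p, supply qs = 4p - 12.
Equate the new curves: 34 - 4p = 4p - 12, giving 46 = 8p, p = 5.75, q = 11.
Δq = 11 − 20 = -9.

-9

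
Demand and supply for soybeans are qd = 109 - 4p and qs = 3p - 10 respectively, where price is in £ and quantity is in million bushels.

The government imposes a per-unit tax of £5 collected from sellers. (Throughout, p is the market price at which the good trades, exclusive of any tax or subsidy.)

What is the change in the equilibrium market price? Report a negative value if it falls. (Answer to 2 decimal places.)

+2.14

Original equilibrium: 109 - 4p = 3p - 10 gives 119 = 7p, so p = 17 and q = 41.
Since sellers keep the price net of the tax, the effective supply curve becomes qs = 3p - 25.
Clearing the new market: 109 - 4p = 3p - 25, so p = 134/7 ≈ 19.1429 and q = 227/7 ≈ 32.4286.
Δp = 19.1429 − 17 = +2.14.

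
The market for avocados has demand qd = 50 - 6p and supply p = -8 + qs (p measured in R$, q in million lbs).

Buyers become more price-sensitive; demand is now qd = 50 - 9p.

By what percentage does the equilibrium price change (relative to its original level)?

Before the shock: 50 - 6p = p + 8 ⇒ 42 = 7p ⇒ p = 6, q = 14.
With the change applied: demand qd = 50 - 9p, supply qs = p + 8.
Clearing the new market: 50 - 9p = p + 8, so p = 4.2 and q = 12.2.
%Δp = (4.2 − 6) / 6 × 100 = -30%.

-30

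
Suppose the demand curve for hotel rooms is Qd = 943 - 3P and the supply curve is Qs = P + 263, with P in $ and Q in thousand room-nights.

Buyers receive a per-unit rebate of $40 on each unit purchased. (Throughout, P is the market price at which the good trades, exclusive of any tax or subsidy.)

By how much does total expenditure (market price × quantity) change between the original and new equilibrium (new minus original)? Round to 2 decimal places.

Before the shock: 943 - 3P = P + 263 ⇒ 680 = 4P ⇒ P = 170, Q = 433.
Since buyers' out-of-pocket price is the market price minus the rebate, the effective demand curve becomes Qd = 1063 - 3P.
New equilibrium: 1063 - 3P = P + 263 ⇒ 800 = 4P ⇒ P = 200, Q = 463.
Expenditure moves from 170×433 = 73610 to 200×463 = 92600; change = +18990.00.

+18990.00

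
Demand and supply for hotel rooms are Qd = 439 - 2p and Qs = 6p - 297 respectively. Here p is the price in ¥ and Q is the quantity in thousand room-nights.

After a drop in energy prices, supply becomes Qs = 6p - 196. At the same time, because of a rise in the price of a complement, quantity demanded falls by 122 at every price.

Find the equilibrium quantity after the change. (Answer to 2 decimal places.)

188.75

Before the shock: 439 - 2p = 6p - 297 ⇒ 736 = 8p ⇒ p = 92, Q = 255.
The new curves are Qd = 317 - 2p (demand) and Qs = 6p - 196 (supply).
New equilibrium: 317 - 2p = 6p - 196 ⇒ 513 = 8p ⇒ p = 64.125, Q = 188.75.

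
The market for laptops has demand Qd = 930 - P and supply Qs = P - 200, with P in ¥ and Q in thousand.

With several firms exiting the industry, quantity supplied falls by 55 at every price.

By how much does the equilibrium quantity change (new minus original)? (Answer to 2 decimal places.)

-27.50

Solve the original market: 930 - P = P - 200, hence P = 565 and Q = 365.
With the change applied: demand Qd = 930 - P, supply Qs = P - 255.
New equilibrium: 930 - P = P - 255 ⇒ 1185 = 2P ⇒ P = 592.5, Q = 337.5.
ΔQ = 337.5 − 365 = -27.50.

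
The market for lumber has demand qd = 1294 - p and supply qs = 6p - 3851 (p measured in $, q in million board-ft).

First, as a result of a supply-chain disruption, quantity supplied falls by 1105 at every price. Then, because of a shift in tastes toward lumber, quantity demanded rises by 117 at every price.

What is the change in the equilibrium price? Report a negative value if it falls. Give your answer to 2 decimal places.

Before the shock: 1294 - p = 6p - 3851 ⇒ 5145 = 7p ⇒ p = 735, q = 559.
After the shift, demand is qd = 1411 - p and supply is qs = 6p - 4956.
Equate the new curves: 1411 - p = 6p - 4956, giving 6367 = 7p, p = 6367/7 ≈ 909.5714, q = 3510/7 ≈ 501.4286.
Δp = 909.5714 − 735 = +174.57.

+174.57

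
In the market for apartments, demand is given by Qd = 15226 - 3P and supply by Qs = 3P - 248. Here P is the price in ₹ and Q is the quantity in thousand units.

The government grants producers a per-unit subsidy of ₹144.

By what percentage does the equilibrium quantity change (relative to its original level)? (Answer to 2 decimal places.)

+2.88

Before the shock: 15226 - 3P = 3P - 248 ⇒ 15474 = 6P ⇒ P = 2579, Q = 7489.
Since sellers receive the price plus the subsidy, the effective supply curve becomes Qs = 3P + 184.
Setting them equal: 15226 - 3P = 3P + 184 → 15042 = 6P, so P = 2507 and Q = 7705.
%ΔQ = (7705 − 7489) / 7489 × 100 = +2.88%.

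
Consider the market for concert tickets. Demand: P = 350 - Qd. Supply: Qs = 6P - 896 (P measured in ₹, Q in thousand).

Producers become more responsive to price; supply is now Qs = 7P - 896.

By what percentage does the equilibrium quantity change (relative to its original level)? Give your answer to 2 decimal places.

+12.94

Solve the original market: 350 - P = 6P - 896, hence P = 178 and Q = 172.
The new curves are Qd = 350 - P (demand) and Qs = 7P - 896 (supply).
Setting them equal: 350 - P = 7P - 896 → 1246 = 8P, so P = 155.75 and Q = 194.25.
%ΔQ = (194.25 − 172) / 172 × 100 = +12.94%.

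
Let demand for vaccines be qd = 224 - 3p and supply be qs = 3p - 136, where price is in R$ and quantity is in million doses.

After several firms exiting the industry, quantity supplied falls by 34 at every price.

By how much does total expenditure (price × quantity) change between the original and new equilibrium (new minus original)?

-867

Original equilibrium: 224 - 3p = 3p - 136 gives 360 = 6p, so p = 60 and q = 44.
After the shift, demand is qd = 224 - 3p and supply is qs = 3p - 170.
Setting them equal: 224 - 3p = 3p - 170 → 394 = 6p, so p = 197/3 ≈ 65.6667 and q = 27.
Expenditure moves from 60×44 = 2640 to 65.6667×27 = 1773; change = -867.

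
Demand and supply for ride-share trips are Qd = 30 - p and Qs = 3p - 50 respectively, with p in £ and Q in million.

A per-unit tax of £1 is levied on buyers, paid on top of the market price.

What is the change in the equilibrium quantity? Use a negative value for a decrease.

Before the shock: 30 - p = 3p - 50 ⇒ 80 = 4p ⇒ p = 20, Q = 10.
Since buyers pay the price plus the tax, the effective demand curve becomes Qd = 29 - p.
Setting them equal: 29 - p = 3p - 50 → 79 = 4p, so p = 19.75 and Q = 9.25.
ΔQ = 9.25 − 10 = -0.75.

-0.75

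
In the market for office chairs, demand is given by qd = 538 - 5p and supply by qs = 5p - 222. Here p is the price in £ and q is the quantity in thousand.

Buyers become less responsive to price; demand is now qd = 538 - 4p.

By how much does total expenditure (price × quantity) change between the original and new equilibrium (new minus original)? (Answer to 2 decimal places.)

+4899.65

Initially, 538 - 5p = 5p - 222, so 760 = 10p and p = 76, q = 158.
The new curves are qd = 538 - 4p (demand) and qs = 5p - 222 (supply).
New equilibrium: 538 - 4p = 5p - 222 ⇒ 760 = 9p ⇒ p = 760/9 ≈ 84.4444, q = 1802/9 ≈ 200.2222.
Expenditure moves from 76×158 = 12008 to 84.4444×200.2222 = 16907.6543; change = +4899.65.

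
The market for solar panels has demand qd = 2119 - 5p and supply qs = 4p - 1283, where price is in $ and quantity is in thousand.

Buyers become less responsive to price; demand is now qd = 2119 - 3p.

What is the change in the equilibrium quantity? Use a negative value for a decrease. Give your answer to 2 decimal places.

Solve the original market: 2119 - 5p = 4p - 1283, hence p = 378 and q = 229.
The new curves are qd = 2119 - 3p (demand) and qs = 4p - 1283 (supply).
Setting them equal: 2119 - 3p = 4p - 1283 → 3402 = 7p, so p = 486 and q = 661.
Δq = 661 − 229 = +432.00.

+432.00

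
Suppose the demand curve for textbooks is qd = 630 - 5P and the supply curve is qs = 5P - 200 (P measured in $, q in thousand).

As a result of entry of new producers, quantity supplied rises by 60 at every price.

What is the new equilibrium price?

77

Initially, 630 - 5P = 5P - 200, so 830 = 10P and P = 83, q = 215.
With the change applied: demand qd = 630 - 5P, supply qs = 5P - 140.
Clearing the new market: 630 - 5P = 5P - 140, so P = 77 and q = 245.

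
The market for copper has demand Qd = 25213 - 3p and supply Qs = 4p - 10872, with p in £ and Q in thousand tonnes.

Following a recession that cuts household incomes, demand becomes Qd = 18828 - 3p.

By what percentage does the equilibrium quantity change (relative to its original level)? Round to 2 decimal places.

Before the shock: 25213 - 3p = 4p - 10872 ⇒ 36085 = 7p ⇒ p = 5155, Q = 9748.
The shock moves the curves to Qd = 18828 - 3p and Qs = 4p - 10872.
New equilibrium: 18828 - 3p = 4p - 10872 ⇒ 29700 = 7p ⇒ p = 29700/7 ≈ 4242.8571, Q = 42696/7 ≈ 6099.4286.
%ΔQ = (6099.4286 − 9748) / 9748 × 100 = -37.43%.

-37.43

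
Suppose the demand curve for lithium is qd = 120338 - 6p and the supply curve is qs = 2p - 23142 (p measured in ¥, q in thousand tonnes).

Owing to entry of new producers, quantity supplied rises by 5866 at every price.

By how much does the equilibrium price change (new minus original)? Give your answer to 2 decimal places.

Before the shock: 120338 - 6p = 2p - 23142 ⇒ 143480 = 8p ⇒ p = 17935, q = 12728.
The new curves are qd = 120338 - 6p (demand) and qs = 2p - 17276 (supply).
Equate the new curves: 120338 - 6p = 2p - 17276, giving 137614 = 8p, p = 17201.75, q = 17127.5.
Δp = 17201.75 − 17935 = -733.25.

-733.25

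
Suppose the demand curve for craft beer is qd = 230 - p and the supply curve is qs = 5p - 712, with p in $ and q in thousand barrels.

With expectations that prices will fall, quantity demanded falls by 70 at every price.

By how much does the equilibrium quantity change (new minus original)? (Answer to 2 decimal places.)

Solve the original market: 230 - p = 5p - 712, hence p = 157 and q = 73.
With the change applied: demand qd = 160 - p, supply qs = 5p - 712.
Clearing the new market: 160 - p = 5p - 712, so p = 436/3 ≈ 145.3333 and q = 44/3 ≈ 14.6667.
Δq = 14.6667 − 73 = -58.33.

-58.33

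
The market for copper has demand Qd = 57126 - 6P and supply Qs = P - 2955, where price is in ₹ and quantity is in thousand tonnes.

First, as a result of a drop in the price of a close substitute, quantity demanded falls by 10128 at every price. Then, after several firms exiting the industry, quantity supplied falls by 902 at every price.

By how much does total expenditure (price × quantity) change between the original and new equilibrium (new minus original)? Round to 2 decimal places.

Initially, 57126 - 6P = P - 2955, so 60081 = 7P and P = 8583, Q = 5628.
The new curves are Qd = 46998 - 6P (demand) and Qs = P - 3857 (supply).
Clearing the new market: 46998 - 6P = P - 3857, so P = 7265 and Q = 3408.
Expenditure moves from 8583×5628 = 48305124 to 7265×3408 = 24759120; change = -23546004.00.

-23546004.00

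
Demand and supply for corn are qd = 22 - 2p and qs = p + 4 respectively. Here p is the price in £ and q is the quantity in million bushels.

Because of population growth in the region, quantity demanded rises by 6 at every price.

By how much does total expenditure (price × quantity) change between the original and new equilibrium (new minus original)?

Initially, 22 - 2p = p + 4, so 18 = 3p and p = 6, q = 10.
With the change applied: demand qd = 28 - 2p, supply qs = p + 4.
Setting them equal: 28 - 2p = p + 4 → 24 = 3p, so p = 8 and q = 12.
Expenditure moves from 6×10 = 60 to 8×12 = 96; change = +36.

+36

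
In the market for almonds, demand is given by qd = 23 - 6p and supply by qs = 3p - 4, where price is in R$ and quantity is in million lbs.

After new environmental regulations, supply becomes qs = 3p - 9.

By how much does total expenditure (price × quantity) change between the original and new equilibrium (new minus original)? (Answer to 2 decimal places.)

Original equilibrium: 23 - 6p = 3p - 4 gives 27 = 9p, so p = 3 and q = 5.
The shock moves the curves to qd = 23 - 6p and qs = 3p - 9.
Equate the new curves: 23 - 6p = 3p - 9, giving 32 = 9p, p = 32/9 ≈ 3.5556, q = 5/3 ≈ 1.6667.
Expenditure moves from 3×5 = 15 to 3.5556×1.6667 = 5.9259; change = -9.07.

-9.07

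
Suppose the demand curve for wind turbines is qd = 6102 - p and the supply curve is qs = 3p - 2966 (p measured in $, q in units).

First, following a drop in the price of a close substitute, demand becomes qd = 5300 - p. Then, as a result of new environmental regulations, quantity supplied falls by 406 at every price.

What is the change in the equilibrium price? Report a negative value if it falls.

-99

Initially, 6102 - p = 3p - 2966, so 9068 = 4p and p = 2267, q = 3835.
With the change applied: demand qd = 5300 - p, supply qs = 3p - 3372.
New equilibrium: 5300 - p = 3p - 3372 ⇒ 8672 = 4p ⇒ p = 2168, q = 3132.
Δp = 2168 − 2267 = -99.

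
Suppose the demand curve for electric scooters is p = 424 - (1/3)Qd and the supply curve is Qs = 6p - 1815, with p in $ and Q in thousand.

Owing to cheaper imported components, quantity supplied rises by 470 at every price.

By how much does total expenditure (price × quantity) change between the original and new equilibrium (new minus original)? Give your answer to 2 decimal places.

+32865.19

Initially, 1272 - 3p = 6p - 1815, so 3087 = 9p and p = 343, Q = 243.
The new curves are Qd = 1272 - 3p (demand) and Qs = 6p - 1345 (supply).
Equate the new curves: 1272 - 3p = 6p - 1345, giving 2617 = 9p, p = 2617/9 ≈ 290.7778, Q = 1199/3 ≈ 399.6667.
Expenditure moves from 343×243 = 83349 to 290.7778×399.6667 = 116214.1852; change = +32865.19.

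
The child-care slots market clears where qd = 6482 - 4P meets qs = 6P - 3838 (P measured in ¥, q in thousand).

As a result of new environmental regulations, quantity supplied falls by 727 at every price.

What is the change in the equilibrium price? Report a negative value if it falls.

Before the shock: 6482 - 4P = 6P - 3838 ⇒ 10320 = 10P ⇒ P = 1032, q = 2354.
After the shift, demand is qd = 6482 - 4P and supply is qs = 6P - 4565.
Setting them equal: 6482 - 4P = 6P - 4565 → 11047 = 10P, so P = 1104.7 and q = 2063.2.
ΔP = 1104.7 − 1032 = +72.7.

+72.7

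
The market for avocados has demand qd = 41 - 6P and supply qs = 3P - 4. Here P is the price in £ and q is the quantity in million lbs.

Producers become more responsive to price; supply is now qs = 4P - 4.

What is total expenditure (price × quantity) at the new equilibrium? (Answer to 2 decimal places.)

Initially, 41 - 6P = 3P - 4, so 45 = 9P and P = 5, q = 11.
With the change applied: demand qd = 41 - 6P, supply qs = 4P - 4.
Clearing the new market: 41 - 6P = 4P - 4, so P = 4.5 and q = 14.
New expenditure = 4.5 × 14 = 63.00.

63.00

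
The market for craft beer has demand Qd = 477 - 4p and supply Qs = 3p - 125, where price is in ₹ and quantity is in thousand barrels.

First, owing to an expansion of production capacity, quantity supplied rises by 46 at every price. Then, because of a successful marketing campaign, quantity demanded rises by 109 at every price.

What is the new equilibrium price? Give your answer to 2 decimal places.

95.00

Solve the original market: 477 - 4p = 3p - 125, hence p = 86 and Q = 133.
With the change applied: demand Qd = 586 - 4p, supply Qs = 3p - 79.
New equilibrium: 586 - 4p = 3p - 79 ⇒ 665 = 7p ⇒ p = 95, Q = 206.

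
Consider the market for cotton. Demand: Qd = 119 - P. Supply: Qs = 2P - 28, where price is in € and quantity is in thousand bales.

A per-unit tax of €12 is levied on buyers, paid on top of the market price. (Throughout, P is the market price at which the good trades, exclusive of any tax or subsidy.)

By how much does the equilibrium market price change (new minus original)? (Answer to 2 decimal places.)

Original equilibrium: 119 - P = 2P - 28 gives 147 = 3P, so P = 49 and Q = 70.
Since buyers pay the price plus the tax, the effective demand curve becomes Qd = 107 - P.
Clearing the new market: 107 - P = 2P - 28, so P = 45 and Q = 62.
ΔP = 45 − 49 = -4.00.

-4.00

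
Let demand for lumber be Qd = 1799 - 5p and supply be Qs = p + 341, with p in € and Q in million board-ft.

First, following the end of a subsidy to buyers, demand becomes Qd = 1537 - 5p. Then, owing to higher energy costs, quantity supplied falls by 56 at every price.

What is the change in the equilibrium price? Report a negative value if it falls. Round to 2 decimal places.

Original equilibrium: 1799 - 5p = p + 341 gives 1458 = 6p, so p = 243 and Q = 584.
With the change applied: demand Qd = 1537 - 5p, supply Qs = p + 285.
Equate the new curves: 1537 - 5p = p + 285, giving 1252 = 6p, p = 626/3 ≈ 208.6667, Q = 1481/3 ≈ 493.6667.
Δp = 208.6667 − 243 = -34.33.

-34.33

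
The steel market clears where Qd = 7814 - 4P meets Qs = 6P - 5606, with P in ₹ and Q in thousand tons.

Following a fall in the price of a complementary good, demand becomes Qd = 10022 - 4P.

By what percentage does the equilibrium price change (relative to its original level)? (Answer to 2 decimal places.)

Solve the original market: 7814 - 4P = 6P - 5606, hence P = 1342 and Q = 2446.
With the change applied: demand Qd = 10022 - 4P, supply Qs = 6P - 5606.
Equate the new curves: 10022 - 4P = 6P - 5606, giving 15628 = 10P, P = 1562.8, Q = 3770.8.
%ΔP = (1562.8 − 1342) / 1342 × 100 = +16.45%.

+16.45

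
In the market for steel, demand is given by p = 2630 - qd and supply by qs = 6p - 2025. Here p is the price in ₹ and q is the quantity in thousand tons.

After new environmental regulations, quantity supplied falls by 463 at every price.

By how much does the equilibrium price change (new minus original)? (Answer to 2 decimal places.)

Solve the original market: 2630 - p = 6p - 2025, hence p = 665 and q = 1965.
The new curves are qd = 2630 - p (demand) and qs = 6p - 2488 (supply).
New equilibrium: 2630 - p = 6p - 2488 ⇒ 5118 = 7p ⇒ p = 5118/7 ≈ 731.1429, q = 13292/7 ≈ 1898.8571.
Δp = 731.1429 − 665 = +66.14.

+66.14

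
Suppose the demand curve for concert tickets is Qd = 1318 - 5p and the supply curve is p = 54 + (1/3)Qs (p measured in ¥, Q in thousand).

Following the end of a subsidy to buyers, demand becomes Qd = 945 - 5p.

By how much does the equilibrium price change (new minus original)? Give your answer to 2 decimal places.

-46.63

Initially, 1318 - 5p = 3p - 162, so 1480 = 8p and p = 185, Q = 393.
After the shift, demand is Qd = 945 - 5p and supply is Qs = 3p - 162.
Setting them equal: 945 - 5p = 3p - 162 → 1107 = 8p, so p = 138.375 and Q = 253.125.
Δp = 138.375 − 185 = -46.63.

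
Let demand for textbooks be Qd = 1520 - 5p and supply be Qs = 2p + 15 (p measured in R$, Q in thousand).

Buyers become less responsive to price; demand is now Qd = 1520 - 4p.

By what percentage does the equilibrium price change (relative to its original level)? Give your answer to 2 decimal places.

+16.67

Solve the original market: 1520 - 5p = 2p + 15, hence p = 215 and Q = 445.
With the change applied: demand Qd = 1520 - 4p, supply Qs = 2p + 15.
Equate the new curves: 1520 - 4p = 2p + 15, giving 1505 = 6p, p = 1505/6 ≈ 250.8333, Q = 1550/3 ≈ 516.6667.
%Δp = (250.8333 − 215) / 215 × 100 = +16.67%.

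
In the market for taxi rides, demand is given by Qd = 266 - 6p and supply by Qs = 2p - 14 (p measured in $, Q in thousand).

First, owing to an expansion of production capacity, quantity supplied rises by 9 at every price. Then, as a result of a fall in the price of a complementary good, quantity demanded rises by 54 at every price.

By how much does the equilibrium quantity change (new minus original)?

Before the shock: 266 - 6p = 2p - 14 ⇒ 280 = 8p ⇒ p = 35, Q = 56.
After the shift, demand is Qd = 320 - 6p and supply is Qs = 2p - 5.
Setting them equal: 320 - 6p = 2p - 5 → 325 = 8p, so p = 40.625 and Q = 76.25.
ΔQ = 76.25 − 56 = +20.25.

+20.25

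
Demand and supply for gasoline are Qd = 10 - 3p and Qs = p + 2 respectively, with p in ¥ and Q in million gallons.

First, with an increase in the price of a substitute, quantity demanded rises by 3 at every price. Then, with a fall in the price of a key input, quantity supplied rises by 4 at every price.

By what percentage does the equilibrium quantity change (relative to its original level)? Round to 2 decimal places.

+93.75

Solve the original market: 10 - 3p = p + 2, hence p = 2 and Q = 4.
After the shift, demand is Qd = 13 - 3p and supply is Qs = p + 6.
Setting them equal: 13 - 3p = p + 6 → 7 = 4p, so p = 1.75 and Q = 7.75.
%ΔQ = (7.75 − 4) / 4 × 100 = +93.75%.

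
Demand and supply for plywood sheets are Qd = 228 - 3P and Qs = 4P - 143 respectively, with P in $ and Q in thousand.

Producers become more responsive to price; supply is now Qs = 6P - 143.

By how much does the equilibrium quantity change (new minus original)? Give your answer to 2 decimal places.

+35.33

Original equilibrium: 228 - 3P = 4P - 143 gives 371 = 7P, so P = 53 and Q = 69.
With the change applied: demand Qd = 228 - 3P, supply Qs = 6P - 143.
Setting them equal: 228 - 3P = 6P - 143 → 371 = 9P, so P = 371/9 ≈ 41.2222 and Q = 313/3 ≈ 104.3333.
ΔQ = 104.3333 − 69 = +35.33.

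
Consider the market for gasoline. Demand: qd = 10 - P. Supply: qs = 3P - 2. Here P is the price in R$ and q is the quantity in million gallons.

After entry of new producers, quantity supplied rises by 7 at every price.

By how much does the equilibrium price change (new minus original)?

-1.75

Before the shock: 10 - P = 3P - 2 ⇒ 12 = 4P ⇒ P = 3, q = 7.
With the change applied: demand qd = 10 - P, supply qs = 3P + 5.
Clearing the new market: 10 - P = 3P + 5, so P = 1.25 and q = 8.75.
ΔP = 1.25 − 3 = -1.75.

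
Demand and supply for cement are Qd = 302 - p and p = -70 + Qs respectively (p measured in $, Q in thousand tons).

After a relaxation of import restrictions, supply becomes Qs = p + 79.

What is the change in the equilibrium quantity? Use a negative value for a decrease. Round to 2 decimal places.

+4.50

Before the shock: 302 - p = p + 70 ⇒ 232 = 2p ⇒ p = 116, Q = 186.
After the shift, demand is Qd = 302 - p and supply is Qs = p + 79.
New equilibrium: 302 - p = p + 79 ⇒ 223 = 2p ⇒ p = 111.5, Q = 190.5.
ΔQ = 190.5 − 186 = +4.50.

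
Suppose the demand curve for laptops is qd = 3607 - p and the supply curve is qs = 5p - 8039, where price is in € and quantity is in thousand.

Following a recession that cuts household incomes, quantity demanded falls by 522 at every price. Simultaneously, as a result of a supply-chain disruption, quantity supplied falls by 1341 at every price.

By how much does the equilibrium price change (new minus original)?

Original equilibrium: 3607 - p = 5p - 8039 gives 11646 = 6p, so p = 1941 and q = 1666.
The new curves are qd = 3085 - p (demand) and qs = 5p - 9380 (supply).
Setting them equal: 3085 - p = 5p - 9380 → 12465 = 6p, so p = 2077.5 and q = 1007.5.
Δp = 2077.5 − 1941 = +136.5.

+136.5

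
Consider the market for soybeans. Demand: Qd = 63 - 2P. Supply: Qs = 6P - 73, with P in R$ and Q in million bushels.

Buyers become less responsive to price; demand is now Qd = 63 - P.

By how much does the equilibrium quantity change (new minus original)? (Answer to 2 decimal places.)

Original equilibrium: 63 - 2P = 6P - 73 gives 136 = 8P, so P = 17 and Q = 29.
After the shift, demand is Qd = 63 - P and supply is Qs = 6P - 73.
Equate the new curves: 63 - P = 6P - 73, giving 136 = 7P, P = 136/7 ≈ 19.4286, Q = 305/7 ≈ 43.5714.
ΔQ = 43.5714 − 29 = +14.57.

+14.57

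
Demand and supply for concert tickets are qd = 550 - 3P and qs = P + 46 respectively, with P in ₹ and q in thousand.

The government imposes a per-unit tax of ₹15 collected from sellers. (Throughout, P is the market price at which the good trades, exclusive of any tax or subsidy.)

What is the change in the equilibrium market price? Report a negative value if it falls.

Before the shock: 550 - 3P = P + 46 ⇒ 504 = 4P ⇒ P = 126, q = 172.
Since sellers keep the price net of the tax, the effective supply curve becomes qs = P + 31.
Clearing the new market: 550 - 3P = P + 31, so P = 129.75 and q = 160.75.
ΔP = 129.75 − 126 = +3.75.

+3.75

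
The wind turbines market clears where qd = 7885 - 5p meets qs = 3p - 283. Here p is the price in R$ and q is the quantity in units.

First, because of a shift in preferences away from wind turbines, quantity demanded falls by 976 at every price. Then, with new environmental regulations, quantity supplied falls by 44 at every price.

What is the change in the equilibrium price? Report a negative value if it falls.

Before the shock: 7885 - 5p = 3p - 283 ⇒ 8168 = 8p ⇒ p = 1021, q = 2780.
The new curves are qd = 6909 - 5p (demand) and qs = 3p - 327 (supply).
Equate the new curves: 6909 - 5p = 3p - 327, giving 7236 = 8p, p = 904.5, q = 2386.5.
Δp = 904.5 − 1021 = -116.5.

-116.5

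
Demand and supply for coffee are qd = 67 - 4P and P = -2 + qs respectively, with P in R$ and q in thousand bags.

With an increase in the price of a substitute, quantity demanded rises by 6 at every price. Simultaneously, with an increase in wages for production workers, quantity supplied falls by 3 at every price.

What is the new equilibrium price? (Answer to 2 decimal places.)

14.80

Before the shock: 67 - 4P = P + 2 ⇒ 65 = 5P ⇒ P = 13, q = 15.
The new curves are qd = 73 - 4P (demand) and qs = P - 1 (supply).
Equate the new curves: 73 - 4P = P - 1, giving 74 = 5P, P = 14.8, q = 13.8.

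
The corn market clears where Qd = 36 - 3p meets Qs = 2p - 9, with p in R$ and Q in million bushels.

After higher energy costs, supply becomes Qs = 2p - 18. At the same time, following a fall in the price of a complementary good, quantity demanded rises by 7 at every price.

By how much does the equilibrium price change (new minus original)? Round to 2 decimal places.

Initially, 36 - 3p = 2p - 9, so 45 = 5p and p = 9, Q = 9.
After the shift, demand is Qd = 43 - 3p and supply is Qs = 2p - 18.
Clearing the new market: 43 - 3p = 2p - 18, so p = 12.2 and Q = 6.4.
Δp = 12.2 − 9 = +3.20.

+3.20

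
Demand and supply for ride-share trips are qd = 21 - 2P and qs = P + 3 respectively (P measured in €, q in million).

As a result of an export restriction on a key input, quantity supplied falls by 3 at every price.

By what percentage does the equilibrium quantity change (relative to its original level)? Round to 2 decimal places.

-22.22

Solve the original market: 21 - 2P = P + 3, hence P = 6 and q = 9.
The shock moves the curves to qd = 21 - 2P and qs = P.
Clearing the new market: 21 - 2P = P, so P = 7 and q = 7.
%Δq = (7 − 9) / 9 × 100 = -22.22%.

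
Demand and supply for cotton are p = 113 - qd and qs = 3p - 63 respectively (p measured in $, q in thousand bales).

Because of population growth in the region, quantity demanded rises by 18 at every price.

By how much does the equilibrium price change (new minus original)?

Solve the original market: 113 - p = 3p - 63, hence p = 44 and q = 69.
The shock moves the curves to qd = 131 - p and qs = 3p - 63.
New equilibrium: 131 - p = 3p - 63 ⇒ 194 = 4p ⇒ p = 48.5, q = 82.5.
Δp = 48.5 − 44 = +4.5.

+4.5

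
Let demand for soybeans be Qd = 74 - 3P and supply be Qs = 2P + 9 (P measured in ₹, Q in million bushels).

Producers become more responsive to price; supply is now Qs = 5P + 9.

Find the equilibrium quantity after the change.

Before the shock: 74 - 3P = 2P + 9 ⇒ 65 = 5P ⇒ P = 13, Q = 35.
The shock moves the curves to Qd = 74 - 3P and Qs = 5P + 9.
New equilibrium: 74 - 3P = 5P + 9 ⇒ 65 = 8P ⇒ P = 8.125, Q = 49.625.

49.625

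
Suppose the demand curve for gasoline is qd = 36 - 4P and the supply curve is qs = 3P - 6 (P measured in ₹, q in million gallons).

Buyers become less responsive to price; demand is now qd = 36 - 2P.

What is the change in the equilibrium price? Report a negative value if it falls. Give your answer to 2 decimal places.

Initially, 36 - 4P = 3P - 6, so 42 = 7P and P = 6, q = 12.
The new curves are qd = 36 - 2P (demand) and qs = 3P - 6 (supply).
New equilibrium: 36 - 2P = 3P - 6 ⇒ 42 = 5P ⇒ P = 8.4, q = 19.2.
ΔP = 8.4 − 6 = +2.40.

+2.40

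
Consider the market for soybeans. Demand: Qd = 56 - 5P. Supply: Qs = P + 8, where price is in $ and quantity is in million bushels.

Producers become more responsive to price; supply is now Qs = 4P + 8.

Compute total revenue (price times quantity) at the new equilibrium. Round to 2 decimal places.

Initially, 56 - 5P = P + 8, so 48 = 6P and P = 8, Q = 16.
The shock moves the curves to Qd = 56 - 5P and Qs = 4P + 8.
Equate the new curves: 56 - 5P = 4P + 8, giving 48 = 9P, P = 16/3 ≈ 5.3333, Q = 88/3 ≈ 29.3333.
New expenditure = 5.3333 × 29.3333 = 156.44.

156.44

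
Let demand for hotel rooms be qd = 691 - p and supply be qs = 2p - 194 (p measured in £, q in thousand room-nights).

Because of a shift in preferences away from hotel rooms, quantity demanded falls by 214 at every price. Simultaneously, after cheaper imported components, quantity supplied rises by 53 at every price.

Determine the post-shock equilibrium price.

206

Initially, 691 - p = 2p - 194, so 885 = 3p and p = 295, q = 396.
The shock moves the curves to qd = 477 - p and qs = 2p - 141.
New equilibrium: 477 - p = 2p - 141 ⇒ 618 = 3p ⇒ p = 206, q = 271.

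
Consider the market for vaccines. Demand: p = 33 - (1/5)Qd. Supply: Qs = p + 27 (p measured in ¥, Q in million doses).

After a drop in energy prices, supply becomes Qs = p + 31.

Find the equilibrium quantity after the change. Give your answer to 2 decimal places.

53.33

Solve the original market: 165 - 5p = p + 27, hence p = 23 and Q = 50.
After the shift, demand is Qd = 165 - 5p and supply is Qs = p + 31.
Setting them equal: 165 - 5p = p + 31 → 134 = 6p, so p = 67/3 ≈ 22.3333 and Q = 160/3 ≈ 53.3333.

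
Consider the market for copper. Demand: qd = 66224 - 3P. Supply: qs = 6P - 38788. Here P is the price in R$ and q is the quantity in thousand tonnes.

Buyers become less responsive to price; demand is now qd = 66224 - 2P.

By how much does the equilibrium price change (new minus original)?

Initially, 66224 - 3P = 6P - 38788, so 105012 = 9P and P = 11668, q = 31220.
The new curves are qd = 66224 - 2P (demand) and qs = 6P - 38788 (supply).
Clearing the new market: 66224 - 2P = 6P - 38788, so P = 13126.5 and q = 39971.
ΔP = 13126.5 − 11668 = +1458.5.

+1458.5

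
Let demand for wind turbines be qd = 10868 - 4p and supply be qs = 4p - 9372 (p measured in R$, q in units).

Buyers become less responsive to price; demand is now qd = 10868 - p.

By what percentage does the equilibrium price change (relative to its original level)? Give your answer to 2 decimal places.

+60.00

Solve the original market: 10868 - 4p = 4p - 9372, hence p = 2530 and q = 748.
With the change applied: demand qd = 10868 - p, supply qs = 4p - 9372.
Setting them equal: 10868 - p = 4p - 9372 → 20240 = 5p, so p = 4048 and q = 6820.
%Δp = (4048 − 2530) / 2530 × 100 = +60.00%.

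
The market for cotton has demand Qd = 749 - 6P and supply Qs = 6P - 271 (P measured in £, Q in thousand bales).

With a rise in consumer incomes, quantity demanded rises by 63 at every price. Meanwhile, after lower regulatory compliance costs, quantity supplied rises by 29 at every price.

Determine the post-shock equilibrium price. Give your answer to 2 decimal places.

Before the shock: 749 - 6P = 6P - 271 ⇒ 1020 = 12P ⇒ P = 85, Q = 239.
After the shift, demand is Qd = 812 - 6P and supply is Qs = 6P - 242.
New equilibrium: 812 - 6P = 6P - 242 ⇒ 1054 = 12P ⇒ P = 527/6 ≈ 87.8333, Q = 285.

87.83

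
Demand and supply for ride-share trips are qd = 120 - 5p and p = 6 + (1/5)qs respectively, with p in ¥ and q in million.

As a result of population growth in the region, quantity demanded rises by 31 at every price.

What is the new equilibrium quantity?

60.5

Before the shock: 120 - 5p = 5p - 30 ⇒ 150 = 10p ⇒ p = 15, q = 45.
The new curves are qd = 151 - 5p (demand) and qs = 5p - 30 (supply).
New equilibrium: 151 - 5p = 5p - 30 ⇒ 181 = 10p ⇒ p = 18.1, q = 60.5.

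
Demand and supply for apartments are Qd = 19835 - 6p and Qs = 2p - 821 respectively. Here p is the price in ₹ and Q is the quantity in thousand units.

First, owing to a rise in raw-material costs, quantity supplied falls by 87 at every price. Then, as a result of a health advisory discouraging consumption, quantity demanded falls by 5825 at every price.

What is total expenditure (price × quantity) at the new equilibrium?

5261392.125

Initially, 19835 - 6p = 2p - 821, so 20656 = 8p and p = 2582, Q = 4343.
The new curves are Qd = 14010 - 6p (demand) and Qs = 2p - 908 (supply).
Clearing the new market: 14010 - 6p = 2p - 908, so p = 1864.75 and Q = 2821.5.
New expenditure = 1864.75 × 2821.5 = 5261392.125.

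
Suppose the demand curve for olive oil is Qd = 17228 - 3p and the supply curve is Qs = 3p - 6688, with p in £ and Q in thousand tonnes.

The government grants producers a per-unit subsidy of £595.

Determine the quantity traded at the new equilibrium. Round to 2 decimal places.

Initially, 17228 - 3p = 3p - 6688, so 23916 = 6p and p = 3986, Q = 5270.
Since sellers receive the price plus the subsidy, the effective supply curve becomes Qs = 3p - 4903.
Setting them equal: 17228 - 3p = 3p - 4903 → 22131 = 6p, so p = 3688.5 and Q = 6162.5.

6162.50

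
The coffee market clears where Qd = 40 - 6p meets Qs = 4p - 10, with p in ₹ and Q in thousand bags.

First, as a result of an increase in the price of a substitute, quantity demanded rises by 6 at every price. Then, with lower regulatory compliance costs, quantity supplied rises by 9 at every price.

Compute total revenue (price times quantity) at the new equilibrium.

Original equilibrium: 40 - 6p = 4p - 10 gives 50 = 10p, so p = 5 and Q = 10.
After the shift, demand is Qd = 46 - 6p and supply is Qs = 4p - 1.
Clearing the new market: 46 - 6p = 4p - 1, so p = 4.7 and Q = 17.8.
New expenditure = 4.7 × 17.8 = 83.66.

83.66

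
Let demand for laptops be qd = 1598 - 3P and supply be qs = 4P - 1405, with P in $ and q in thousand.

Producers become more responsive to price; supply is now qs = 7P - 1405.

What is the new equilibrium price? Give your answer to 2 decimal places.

Solve the original market: 1598 - 3P = 4P - 1405, hence P = 429 and q = 311.
The shock moves the curves to qd = 1598 - 3P and qs = 7P - 1405.
New equilibrium: 1598 - 3P = 7P - 1405 ⇒ 3003 = 10P ⇒ P = 300.3, q = 697.1.

300.30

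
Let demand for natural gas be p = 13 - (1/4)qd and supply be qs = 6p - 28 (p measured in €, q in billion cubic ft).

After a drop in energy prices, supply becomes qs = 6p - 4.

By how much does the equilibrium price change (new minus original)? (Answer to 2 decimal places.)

-2.40

Original equilibrium: 52 - 4p = 6p - 28 gives 80 = 10p, so p = 8 and q = 20.
After the shift, demand is qd = 52 - 4p and supply is qs = 6p - 4.
Equate the new curves: 52 - 4p = 6p - 4, giving 56 = 10p, p = 5.6, q = 29.6.
Δp = 5.6 − 8 = -2.40.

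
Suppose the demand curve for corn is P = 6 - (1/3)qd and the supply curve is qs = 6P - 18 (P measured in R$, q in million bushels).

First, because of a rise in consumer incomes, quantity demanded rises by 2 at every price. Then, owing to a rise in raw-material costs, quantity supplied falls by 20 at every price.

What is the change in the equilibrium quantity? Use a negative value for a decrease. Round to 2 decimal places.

-5.33

Before the shock: 18 - 3P = 6P - 18 ⇒ 36 = 9P ⇒ P = 4, q = 6.
After the shift, demand is qd = 20 - 3P and supply is qs = 6P - 38.
Clearing the new market: 20 - 3P = 6P - 38, so P = 58/9 ≈ 6.4444 and q = 2/3 ≈ 0.6667.
Δq = 0.6667 − 6 = -5.33.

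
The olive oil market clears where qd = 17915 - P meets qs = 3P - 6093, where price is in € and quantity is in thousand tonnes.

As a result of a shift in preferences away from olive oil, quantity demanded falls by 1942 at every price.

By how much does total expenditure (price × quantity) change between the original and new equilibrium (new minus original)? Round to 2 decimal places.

-13818543.75

Initially, 17915 - P = 3P - 6093, so 24008 = 4P and P = 6002, q = 11913.
With the change applied: demand qd = 15973 - P, supply qs = 3P - 6093.
New equilibrium: 15973 - P = 3P - 6093 ⇒ 22066 = 4P ⇒ P = 5516.5, q = 10456.5.
Expenditure moves from 6002×11913 = 71501826 to 5516.5×10456.5 = 57683282.25; change = -13818543.75.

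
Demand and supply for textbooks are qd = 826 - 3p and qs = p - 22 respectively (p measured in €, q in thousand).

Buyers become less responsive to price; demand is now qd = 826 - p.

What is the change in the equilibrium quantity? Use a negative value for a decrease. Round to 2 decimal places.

+212.00

Initially, 826 - 3p = p - 22, so 848 = 4p and p = 212, q = 190.
The new curves are qd = 826 - p (demand) and qs = p - 22 (supply).
Equate the new curves: 826 - p = p - 22, giving 848 = 2p, p = 424, q = 402.
Δq = 402 − 190 = +212.00.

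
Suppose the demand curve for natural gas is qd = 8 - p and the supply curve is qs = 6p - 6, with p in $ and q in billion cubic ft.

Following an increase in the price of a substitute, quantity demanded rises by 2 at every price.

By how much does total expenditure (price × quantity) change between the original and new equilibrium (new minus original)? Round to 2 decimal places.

Initially, 8 - p = 6p - 6, so 14 = 7p and p = 2, q = 6.
The new curves are qd = 10 - p (demand) and qs = 6p - 6 (supply).
Equate the new curves: 10 - p = 6p - 6, giving 16 = 7p, p = 16/7 ≈ 2.2857, q = 54/7 ≈ 7.7143.
Expenditure moves from 2×6 = 12 to 2.2857×7.7143 = 17.6327; change = +5.63.

+5.63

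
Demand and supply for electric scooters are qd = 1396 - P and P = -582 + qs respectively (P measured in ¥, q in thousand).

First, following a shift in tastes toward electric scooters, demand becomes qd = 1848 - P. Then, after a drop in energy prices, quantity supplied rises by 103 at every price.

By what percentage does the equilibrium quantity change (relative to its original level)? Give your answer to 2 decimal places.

+28.06

Solve the original market: 1396 - P = P + 582, hence P = 407 and q = 989.
With the change applied: demand qd = 1848 - P, supply qs = P + 685.
Clearing the new market: 1848 - P = P + 685, so P = 581.5 and q = 1266.5.
%Δq = (1266.5 − 989) / 989 × 100 = +28.06%.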